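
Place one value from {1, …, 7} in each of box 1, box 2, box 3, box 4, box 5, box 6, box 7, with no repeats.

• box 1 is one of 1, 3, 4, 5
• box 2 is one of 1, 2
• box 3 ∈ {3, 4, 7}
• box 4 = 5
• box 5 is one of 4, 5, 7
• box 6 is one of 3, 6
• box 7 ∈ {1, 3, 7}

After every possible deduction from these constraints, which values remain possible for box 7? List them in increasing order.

box 4 has just one choice, so box 4 = 5. Remove 5 from box 1, box 5.
Among the 6 still-open variables, 2 fits only box 2 (and all 6 values in {1, 2, 3, 4, 6, 7} must be used), so box 2 = 2.
Among the 5 still-open variables, 6 fits only box 6 (and all 5 values in {1, 3, 4, 6, 7} must be used), so box 6 = 6.
No further eliminations apply; box 7 can still be any of 1, 3, 7.

1, 3, 7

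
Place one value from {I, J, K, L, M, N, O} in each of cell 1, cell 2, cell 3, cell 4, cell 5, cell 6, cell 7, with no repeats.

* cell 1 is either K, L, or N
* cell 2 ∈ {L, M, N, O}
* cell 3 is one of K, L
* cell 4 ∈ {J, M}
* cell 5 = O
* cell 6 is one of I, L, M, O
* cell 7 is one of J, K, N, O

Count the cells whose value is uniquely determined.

cell 5's domain is down to {O}, so cell 5 = O. Eliminate O elsewhere: cell 2, cell 6, cell 7.
The 6 still-open variables together cover exactly {I, J, K, L, M, N} — 6 values for 6 variables — and I appears only in cell 6's list, so cell 6 = I.
Determined: cell 5=O, cell 6=I. The other cells each still have more than one consistent value. That makes 2.

2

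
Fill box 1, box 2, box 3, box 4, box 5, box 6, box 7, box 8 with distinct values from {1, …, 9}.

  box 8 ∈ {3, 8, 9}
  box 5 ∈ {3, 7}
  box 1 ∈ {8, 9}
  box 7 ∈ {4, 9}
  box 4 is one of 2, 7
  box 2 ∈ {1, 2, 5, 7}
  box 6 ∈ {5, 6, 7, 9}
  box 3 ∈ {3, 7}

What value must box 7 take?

The 2 variables box 3 and box 5 are confined to {3, 7}, which locks those values in; drop them from box 2, box 4, box 6, box 8.
box 4's domain is down to {2}, so box 4 = 2. So box 2 can't be 2.
box 1 and box 8 share exactly the 2 values {8, 9}; by pigeonhole those values go to them, so strike 8, 9 from box 6, box 7.
So box 7 = 4.

4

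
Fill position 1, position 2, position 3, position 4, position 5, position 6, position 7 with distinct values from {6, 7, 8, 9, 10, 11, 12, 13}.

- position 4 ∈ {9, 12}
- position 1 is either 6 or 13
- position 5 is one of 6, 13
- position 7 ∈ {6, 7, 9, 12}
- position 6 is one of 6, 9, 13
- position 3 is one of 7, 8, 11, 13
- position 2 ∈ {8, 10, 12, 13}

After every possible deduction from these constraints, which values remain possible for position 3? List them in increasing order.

position 1 and position 5 between them cover only {6, 13} — a naked pair. Remove those values from position 2, position 3, position 6, position 7.
That leaves position 6 = 9. Remove 9 from position 4, position 7.
That leaves position 4 = 12. Remove 12 from position 2, position 7.
position 7's domain is down to {7}, so position 7 = 7. Strike 7 from position 3.
No further eliminations apply; position 3 can still be any of 8, 11.

8, 11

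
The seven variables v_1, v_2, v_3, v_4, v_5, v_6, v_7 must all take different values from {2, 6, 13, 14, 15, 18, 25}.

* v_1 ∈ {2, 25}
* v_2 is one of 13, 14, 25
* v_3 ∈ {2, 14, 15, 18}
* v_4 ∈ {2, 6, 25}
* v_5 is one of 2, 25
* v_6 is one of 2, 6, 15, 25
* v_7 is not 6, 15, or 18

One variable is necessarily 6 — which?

The 7 variables together cover exactly {2, 6, 13, 14, 15, 18, 25} — 7 values for 7 variables — and 18 appears only in v_3's list, so v_3 = 18.
The 6 still-open variables together cover exactly {2, 6, 13, 14, 15, 25} — 6 values for 6 variables — and 15 appears only in v_6's list, so v_6 = 15.
The 5 still-open variables together cover exactly {2, 6, 13, 14, 25} — 5 values for 5 variables — and 6 appears only in v_4's list, so v_4 = 6.

v_4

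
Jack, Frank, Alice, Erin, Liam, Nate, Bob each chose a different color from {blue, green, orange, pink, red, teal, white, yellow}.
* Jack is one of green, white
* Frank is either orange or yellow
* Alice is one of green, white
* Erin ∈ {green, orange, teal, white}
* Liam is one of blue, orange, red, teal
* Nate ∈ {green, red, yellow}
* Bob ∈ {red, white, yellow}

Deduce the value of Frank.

The 7 variables draw from only 7 values {blue, green, orange, red, teal, white, yellow}, so each is used; only Liam can be blue, hence Liam = blue.
The 6 still-open variables draw from only 6 values {green, orange, red, teal, white, yellow}, so each is used; only Erin can be teal, hence Erin = teal.
The 5 still-open variables draw from only 5 values {green, orange, red, white, yellow}, so each is used; only Frank can be orange, hence Frank = orange.

orange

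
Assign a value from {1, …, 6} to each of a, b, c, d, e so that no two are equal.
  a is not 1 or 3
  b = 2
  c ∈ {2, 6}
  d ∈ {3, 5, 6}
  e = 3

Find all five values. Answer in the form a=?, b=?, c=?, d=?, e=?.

a=4, b=2, c=6, d=5, e=3

b has just one choice, so b = 2. Eliminate 2 elsewhere: a, c.
That leaves c = 6. Remove 6 from a, d.
e must be 3 (only option left). So d can't be 3.
That leaves d = 5. Strike 5 from a.
a must be 4 (only option left).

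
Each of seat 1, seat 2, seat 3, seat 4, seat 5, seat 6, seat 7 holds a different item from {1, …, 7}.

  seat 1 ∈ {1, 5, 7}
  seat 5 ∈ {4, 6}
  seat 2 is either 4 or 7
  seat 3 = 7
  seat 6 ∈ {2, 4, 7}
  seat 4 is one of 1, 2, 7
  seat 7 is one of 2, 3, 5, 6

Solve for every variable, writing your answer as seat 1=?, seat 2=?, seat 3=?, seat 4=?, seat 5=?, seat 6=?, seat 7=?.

seat 3's domain is down to {7}, so seat 3 = 7. Remove 7 from seat 1, seat 2, seat 4, seat 6.
seat 2 must be 4 (only option left). Remove 4 from seat 5, seat 6.
That leaves seat 5 = 6. Eliminate 6 elsewhere: seat 7.
seat 6 must be 2 (only option left). So seat 4, seat 7 can't be 2.
seat 4's domain is down to {1}, so seat 4 = 1. Strike 1 from seat 1.
seat 1 has just one choice, so seat 1 = 5. Remove 5 from seat 7.
That leaves seat 7 = 3.

seat 1=5, seat 2=4, seat 3=7, seat 4=1, seat 5=6, seat 6=2, seat 7=3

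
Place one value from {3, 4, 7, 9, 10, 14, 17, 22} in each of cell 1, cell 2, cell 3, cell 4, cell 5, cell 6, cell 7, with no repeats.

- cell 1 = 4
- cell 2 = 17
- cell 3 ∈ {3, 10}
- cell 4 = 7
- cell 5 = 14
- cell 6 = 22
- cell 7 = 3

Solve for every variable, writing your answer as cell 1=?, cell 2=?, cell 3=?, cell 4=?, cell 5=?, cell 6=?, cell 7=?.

cell 1=4, cell 2=17, cell 3=10, cell 4=7, cell 5=14, cell 6=22, cell 7=3

cell 1 has just one choice, so cell 1 = 4.
That leaves cell 2 = 17.
That leaves cell 4 = 7.
cell 5's domain is down to {14}, so cell 5 = 14.
cell 6 must be 22 (only option left).
That leaves cell 7 = 3. Remove 3 from cell 3.
cell 3's domain is down to {10}, so cell 3 = 10.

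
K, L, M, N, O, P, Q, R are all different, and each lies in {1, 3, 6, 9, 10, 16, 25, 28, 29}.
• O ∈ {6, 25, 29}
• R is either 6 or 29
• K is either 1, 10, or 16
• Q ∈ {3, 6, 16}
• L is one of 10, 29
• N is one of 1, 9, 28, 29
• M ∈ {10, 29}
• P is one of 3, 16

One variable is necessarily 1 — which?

L and M between them cover only {10, 29} — a naked pair. Remove those values from K, N, O, R.
R must be 6 (only option left). Remove 6 from O, Q.
O's domain is down to {25}, so O = 25.
P and Q between them cover only {3, 16} — a naked pair. Remove those values from K.
So 1 goes to K.

K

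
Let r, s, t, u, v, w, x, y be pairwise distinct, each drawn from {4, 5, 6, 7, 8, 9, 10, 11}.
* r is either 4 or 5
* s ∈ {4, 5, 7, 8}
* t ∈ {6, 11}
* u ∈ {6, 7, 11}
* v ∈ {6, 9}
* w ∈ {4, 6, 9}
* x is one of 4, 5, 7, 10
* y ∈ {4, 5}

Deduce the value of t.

11

The 8 variables together cover exactly {4, 5, 6, 7, 8, 9, 10, 11} — 8 values for 8 variables — and 8 appears only in s's list, so s = 8.
The 7 still-open variables together cover exactly {4, 5, 6, 7, 9, 10, 11} — 7 values for 7 variables — and 10 appears only in x's list, so x = 10.
Among the 6 still-open variables, 7 fits only u (and all 6 values in {4, 5, 6, 7, 9, 11} must be used), so u = 7.
The 5 still-open variables draw from only 5 values {4, 5, 6, 9, 11}, so each is used; only t can be 11, hence t = 11.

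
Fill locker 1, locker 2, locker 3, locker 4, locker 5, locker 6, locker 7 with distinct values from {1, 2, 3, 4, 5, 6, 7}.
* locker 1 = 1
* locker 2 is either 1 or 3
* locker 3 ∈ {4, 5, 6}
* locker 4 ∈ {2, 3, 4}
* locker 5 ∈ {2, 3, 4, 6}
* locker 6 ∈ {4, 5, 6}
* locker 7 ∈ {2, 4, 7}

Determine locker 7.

7

locker 1 must be 1 (only option left). So locker 2 can't be 1.
locker 2's domain is down to {3}, so locker 2 = 3. Eliminate 3 elsewhere: locker 4, locker 5.
The 5 still-open variables draw from only 5 values {2, 4, 5, 6, 7}, so each is used; only locker 7 can be 7, hence locker 7 = 7.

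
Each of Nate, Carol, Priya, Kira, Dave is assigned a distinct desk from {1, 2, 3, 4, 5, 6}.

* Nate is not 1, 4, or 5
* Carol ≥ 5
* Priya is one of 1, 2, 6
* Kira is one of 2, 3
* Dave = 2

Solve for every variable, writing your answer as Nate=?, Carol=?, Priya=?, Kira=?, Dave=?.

Dave must be 2 (only option left). Eliminate 2 elsewhere: Nate, Priya, Kira.
Kira must be 3 (only option left). Eliminate 3 elsewhere: Nate.
Nate must be 6 (only option left). Strike 6 from Carol, Priya.
Carol must be 5 (only option left).
Priya's domain is down to {1}, so Priya = 1.

Nate=6, Carol=5, Priya=1, Kira=3, Dave=2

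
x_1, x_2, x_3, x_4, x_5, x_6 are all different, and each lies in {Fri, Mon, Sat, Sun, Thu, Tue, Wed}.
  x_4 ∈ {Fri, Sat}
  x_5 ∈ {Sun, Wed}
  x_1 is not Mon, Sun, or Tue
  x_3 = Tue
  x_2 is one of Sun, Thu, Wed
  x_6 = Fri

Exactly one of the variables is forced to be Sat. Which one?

x_3 has just one choice, so x_3 = Tue.
x_6 must be Fri (only option left). So x_1, x_4 can't be Fri.
So Sat goes to x_4.

x_4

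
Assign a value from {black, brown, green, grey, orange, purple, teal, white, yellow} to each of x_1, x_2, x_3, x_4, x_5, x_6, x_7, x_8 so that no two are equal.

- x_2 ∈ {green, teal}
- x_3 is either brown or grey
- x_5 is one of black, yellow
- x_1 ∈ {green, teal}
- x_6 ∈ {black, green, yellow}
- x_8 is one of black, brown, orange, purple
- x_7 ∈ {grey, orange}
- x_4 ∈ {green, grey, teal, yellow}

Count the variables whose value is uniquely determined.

4

The 8 variables draw from only 8 values {black, brown, green, grey, orange, purple, teal, yellow}, so each is used; only x_8 can be purple, hence x_8 = purple.
Among the 7 still-open variables, brown fits only x_3 (and all 7 values in {black, brown, green, grey, orange, teal, yellow} must be used), so x_3 = brown.
The 6 still-open variables together cover exactly {black, green, grey, orange, teal, yellow} — 6 values for 6 variables — and orange appears only in x_7's list, so x_7 = orange.
The 5 still-open variables together cover exactly {black, green, grey, teal, yellow} — 5 values for 5 variables — and grey appears only in x_4's list, so x_4 = grey.
x_1 and x_2 between them cover only {green, teal} — a naked pair. Remove those values from x_6.
Determined: x_3=brown, x_4=grey, x_7=orange, x_8=purple. The other variables each still have more than one consistent value. That makes 4.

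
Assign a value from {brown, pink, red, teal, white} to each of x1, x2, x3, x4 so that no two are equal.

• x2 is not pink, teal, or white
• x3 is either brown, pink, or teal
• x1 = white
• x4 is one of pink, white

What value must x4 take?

pink

x1's domain is down to {white}, so x1 = white. So x4 can't be white.
So x4 = pink.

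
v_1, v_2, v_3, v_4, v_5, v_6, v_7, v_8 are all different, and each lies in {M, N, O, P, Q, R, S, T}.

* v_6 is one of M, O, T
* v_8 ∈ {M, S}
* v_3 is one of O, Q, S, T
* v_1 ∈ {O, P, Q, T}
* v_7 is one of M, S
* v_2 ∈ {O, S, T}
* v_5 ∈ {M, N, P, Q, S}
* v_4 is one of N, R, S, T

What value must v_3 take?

Among the 8 variables, R fits only v_4 (and all 8 values in {M, N, O, P, Q, R, S, T} must be used), so v_4 = R.
The 7 still-open variables together cover exactly {M, N, O, P, Q, S, T} — 7 values for 7 variables — and N appears only in v_5's list, so v_5 = N.
The 6 still-open variables draw from only 6 values {M, O, P, Q, S, T}, so each is used; only v_1 can be P, hence v_1 = P.
The 5 still-open variables draw from only 5 values {M, O, Q, S, T}, so each is used; only v_3 can be Q, hence v_3 = Q.

Q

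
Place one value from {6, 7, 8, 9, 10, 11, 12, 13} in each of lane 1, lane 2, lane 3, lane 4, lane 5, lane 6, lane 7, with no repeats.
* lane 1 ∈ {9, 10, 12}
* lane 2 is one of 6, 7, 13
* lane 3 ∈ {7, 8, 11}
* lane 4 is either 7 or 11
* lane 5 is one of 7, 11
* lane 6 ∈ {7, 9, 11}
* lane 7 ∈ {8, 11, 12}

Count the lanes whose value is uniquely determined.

4

The 2 variables lane 4 and lane 5 are confined to {7, 11}, which locks those values in; drop them from lane 2, lane 3, lane 6, lane 7.
lane 3 has just one choice, so lane 3 = 8. Strike 8 from lane 7.
lane 6 must be 9 (only option left). So lane 1 can't be 9.
lane 7 has just one choice, so lane 7 = 12. Strike 12 from lane 1.
lane 1 must be 10 (only option left).
Determined: lane 1=10, lane 3=8, lane 6=9, lane 7=12. The other lanes each still have more than one consistent value. That makes 4.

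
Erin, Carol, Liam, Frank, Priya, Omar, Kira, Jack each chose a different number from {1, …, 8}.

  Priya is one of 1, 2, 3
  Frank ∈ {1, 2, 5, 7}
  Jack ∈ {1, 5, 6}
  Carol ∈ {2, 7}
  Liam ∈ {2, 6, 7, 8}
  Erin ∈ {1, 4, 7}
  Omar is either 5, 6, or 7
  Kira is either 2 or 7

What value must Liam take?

8

The 8 variables draw from only 8 values {1, 2, 3, 4, 5, 6, 7, 8}, so each is used; only Priya can be 3, hence Priya = 3.
Among the 7 still-open variables, 4 fits only Erin (and all 7 values in {1, 2, 4, 5, 6, 7, 8} must be used), so Erin = 4.
Among the 6 still-open variables, 8 fits only Liam (and all 6 values in {1, 2, 5, 6, 7, 8} must be used), so Liam = 8.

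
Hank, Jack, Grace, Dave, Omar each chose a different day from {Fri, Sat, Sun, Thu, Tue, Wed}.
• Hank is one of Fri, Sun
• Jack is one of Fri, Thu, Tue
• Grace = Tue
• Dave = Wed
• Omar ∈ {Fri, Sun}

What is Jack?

Thu

Grace must be Tue (only option left). Strike Tue from Jack.
Dave's domain is down to {Wed}, so Dave = Wed.
The 3 still-open variables draw from only 3 values {Fri, Sun, Thu}, so each is used; only Jack can be Thu, hence Jack = Thu.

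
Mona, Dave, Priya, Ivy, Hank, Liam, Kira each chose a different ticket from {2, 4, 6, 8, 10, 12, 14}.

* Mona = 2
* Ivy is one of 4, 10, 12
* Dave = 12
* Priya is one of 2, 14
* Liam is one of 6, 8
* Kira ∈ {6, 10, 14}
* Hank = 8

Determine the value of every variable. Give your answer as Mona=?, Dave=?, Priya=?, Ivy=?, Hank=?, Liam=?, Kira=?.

Mona's domain is down to {2}, so Mona = 2. Remove 2 from Priya.
That leaves Dave = 12. Eliminate 12 elsewhere: Ivy.
Priya has just one choice, so Priya = 14. Eliminate 14 elsewhere: Kira.
Hank must be 8 (only option left). Remove 8 from Liam.
That leaves Liam = 6. So Kira can't be 6.
Kira has just one choice, so Kira = 10. Strike 10 from Ivy.
Ivy's domain is down to {4}, so Ivy = 4.

Mona=2, Dave=12, Priya=14, Ivy=4, Hank=8, Liam=6, Kira=10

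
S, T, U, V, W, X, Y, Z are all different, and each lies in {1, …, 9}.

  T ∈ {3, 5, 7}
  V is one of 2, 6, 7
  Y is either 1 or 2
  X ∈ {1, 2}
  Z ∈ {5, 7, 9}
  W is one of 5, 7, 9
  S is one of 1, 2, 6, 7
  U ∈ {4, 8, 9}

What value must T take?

3

X and Y share exactly the 2 values {1, 2}; by pigeonhole those values go to them, so strike 1, 2 from S, V.
The 2 variables S and V are confined to {6, 7}, which locks those values in; drop them from T, W, Z.
W and Z between them cover only {5, 9} — a naked pair. Remove those values from T, U.
So T = 3.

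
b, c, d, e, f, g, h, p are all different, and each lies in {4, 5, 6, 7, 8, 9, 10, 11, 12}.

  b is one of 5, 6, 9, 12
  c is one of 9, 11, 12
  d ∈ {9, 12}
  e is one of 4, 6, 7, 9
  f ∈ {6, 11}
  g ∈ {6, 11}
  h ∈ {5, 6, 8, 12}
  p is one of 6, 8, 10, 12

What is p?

10

f and g share exactly the 2 values {6, 11}; by pigeonhole those values go to them, so strike 6, 11 from b, c, e, h, p.
The 2 variables c and d are confined to {9, 12}, which locks those values in; drop them from b, e, h, p.
b's domain is down to {5}, so b = 5. Remove 5 from h.
That leaves h = 8. Strike 8 from p.
So p = 10.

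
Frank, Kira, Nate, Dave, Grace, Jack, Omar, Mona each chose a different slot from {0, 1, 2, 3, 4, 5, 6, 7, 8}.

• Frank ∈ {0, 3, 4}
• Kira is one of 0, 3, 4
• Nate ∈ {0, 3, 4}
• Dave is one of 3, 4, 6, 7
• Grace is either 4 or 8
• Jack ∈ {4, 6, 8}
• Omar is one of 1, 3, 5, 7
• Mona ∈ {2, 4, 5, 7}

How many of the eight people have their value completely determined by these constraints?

3

Frank, Kira, Nate share exactly the 3 values {0, 3, 4}; by pigeonhole those values go to them, so strike 0, 3, 4 from Dave, Grace, Jack, Omar, Mona.
That leaves Grace = 8. Strike 8 from Jack.
Jack's domain is down to {6}, so Jack = 6. So Dave can't be 6.
Dave's domain is down to {7}, so Dave = 7. Strike 7 from Omar, Mona.
Determined: Dave=7, Grace=8, Jack=6. The other people each still have more than one consistent value. That makes 3.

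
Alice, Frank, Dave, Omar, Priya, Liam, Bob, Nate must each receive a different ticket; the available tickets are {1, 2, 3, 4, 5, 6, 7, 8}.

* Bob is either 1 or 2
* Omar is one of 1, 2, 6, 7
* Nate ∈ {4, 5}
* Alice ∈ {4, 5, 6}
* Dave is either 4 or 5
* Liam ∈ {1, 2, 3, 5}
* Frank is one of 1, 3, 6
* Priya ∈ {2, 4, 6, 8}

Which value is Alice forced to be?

The 8 variables draw from only 8 values {1, 2, 3, 4, 5, 6, 7, 8}, so each is used; only Omar can be 7, hence Omar = 7.
The 7 still-open variables draw from only 7 values {1, 2, 3, 4, 5, 6, 8}, so each is used; only Priya can be 8, hence Priya = 8.
Dave and Nate between them cover only {4, 5} — a naked pair. Remove those values from Alice, Liam.
So Alice = 6.

6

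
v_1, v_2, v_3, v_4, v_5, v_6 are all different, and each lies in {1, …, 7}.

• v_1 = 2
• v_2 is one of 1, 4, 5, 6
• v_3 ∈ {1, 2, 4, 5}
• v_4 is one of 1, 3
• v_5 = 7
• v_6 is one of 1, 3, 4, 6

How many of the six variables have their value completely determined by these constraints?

v_1 has just one choice, so v_1 = 2. So v_3 can't be 2.
v_5's domain is down to {7}, so v_5 = 7.
Determined: v_1=2, v_5=7. The other variables each still have more than one consistent value. That makes 2.

2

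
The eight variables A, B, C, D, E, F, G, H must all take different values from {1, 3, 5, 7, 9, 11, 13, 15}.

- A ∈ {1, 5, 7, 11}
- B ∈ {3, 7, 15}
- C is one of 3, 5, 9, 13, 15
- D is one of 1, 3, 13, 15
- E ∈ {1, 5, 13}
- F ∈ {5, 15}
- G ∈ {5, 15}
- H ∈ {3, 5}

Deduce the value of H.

Among the 8 variables, 9 fits only C (and all 8 values in {1, 3, 5, 7, 9, 11, 13, 15} must be used), so C = 9.
The 7 still-open variables together cover exactly {1, 3, 5, 7, 11, 13, 15} — 7 values for 7 variables — and 11 appears only in A's list, so A = 11.
The 6 still-open variables together cover exactly {1, 3, 5, 7, 13, 15} — 6 values for 6 variables — and 7 appears only in B's list, so B = 7.
F and G between them cover only {5, 15} — a naked pair. Remove those values from D, E, H.
So H = 3.

3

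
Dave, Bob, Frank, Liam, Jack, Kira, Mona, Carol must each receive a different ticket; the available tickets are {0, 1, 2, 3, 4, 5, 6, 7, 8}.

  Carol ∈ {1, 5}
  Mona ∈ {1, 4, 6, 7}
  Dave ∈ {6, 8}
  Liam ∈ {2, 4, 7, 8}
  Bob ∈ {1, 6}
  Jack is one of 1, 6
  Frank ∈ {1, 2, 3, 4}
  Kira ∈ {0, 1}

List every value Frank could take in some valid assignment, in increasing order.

Bob and Jack share exactly the 2 values {1, 6}; by pigeonhole those values go to them, so strike 1, 6 from Dave, Frank, Kira, Mona, Carol.
That leaves Dave = 8. So Liam can't be 8.
That leaves Kira = 0.
Carol's domain is down to {5}, so Carol = 5.
No further eliminations apply; Frank can still be any of 2, 3, 4.

2, 3, 4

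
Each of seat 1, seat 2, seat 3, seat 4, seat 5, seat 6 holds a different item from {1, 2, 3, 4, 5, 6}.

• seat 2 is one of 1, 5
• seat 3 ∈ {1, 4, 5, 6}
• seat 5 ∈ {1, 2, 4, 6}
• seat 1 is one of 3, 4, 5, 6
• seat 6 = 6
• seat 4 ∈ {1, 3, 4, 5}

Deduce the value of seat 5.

seat 6 must be 6 (only option left). Eliminate 6 elsewhere: seat 1, seat 3, seat 5.
The 5 still-open variables together cover exactly {1, 2, 3, 4, 5} — 5 values for 5 variables — and 2 appears only in seat 5's list, so seat 5 = 2.

2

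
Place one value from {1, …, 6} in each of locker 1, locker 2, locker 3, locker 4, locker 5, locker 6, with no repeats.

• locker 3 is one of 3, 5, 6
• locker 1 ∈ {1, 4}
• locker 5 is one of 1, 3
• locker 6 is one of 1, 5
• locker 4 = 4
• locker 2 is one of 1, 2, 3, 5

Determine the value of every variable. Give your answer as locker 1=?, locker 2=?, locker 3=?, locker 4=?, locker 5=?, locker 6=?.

locker 1=1, locker 2=2, locker 3=6, locker 4=4, locker 5=3, locker 6=5

locker 4 must be 4 (only option left). Remove 4 from locker 1.
locker 1 has just one choice, so locker 1 = 1. So locker 2, locker 5, locker 6 can't be 1.
locker 5 has just one choice, so locker 5 = 3. Eliminate 3 elsewhere: locker 2, locker 3.
locker 6 has just one choice, so locker 6 = 5. So locker 2, locker 3 can't be 5.
That leaves locker 2 = 2.
locker 3 has just one choice, so locker 3 = 6.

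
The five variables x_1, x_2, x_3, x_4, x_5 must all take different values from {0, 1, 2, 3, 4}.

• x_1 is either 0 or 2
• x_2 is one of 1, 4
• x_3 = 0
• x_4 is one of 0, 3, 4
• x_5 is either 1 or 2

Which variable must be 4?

x_2

x_3's domain is down to {0}, so x_3 = 0. Eliminate 0 elsewhere: x_1, x_4.
x_1's domain is down to {2}, so x_1 = 2. Eliminate 2 elsewhere: x_5.
x_5's domain is down to {1}, so x_5 = 1. Eliminate 1 elsewhere: x_2.
So 4 goes to x_2.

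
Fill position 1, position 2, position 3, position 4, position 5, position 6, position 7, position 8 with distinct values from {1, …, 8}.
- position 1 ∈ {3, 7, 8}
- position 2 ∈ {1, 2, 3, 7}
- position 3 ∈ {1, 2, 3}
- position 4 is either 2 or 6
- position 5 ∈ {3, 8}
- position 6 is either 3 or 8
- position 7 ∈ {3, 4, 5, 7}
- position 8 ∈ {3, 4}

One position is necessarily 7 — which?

The 8 variables together cover exactly {1, 2, 3, 4, 5, 6, 7, 8} — 8 values for 8 variables — and 5 appears only in position 7's list, so position 7 = 5.
The 7 still-open variables together cover exactly {1, 2, 3, 4, 6, 7, 8} — 7 values for 7 variables — and 4 appears only in position 8's list, so position 8 = 4.
The 6 still-open variables draw from only 6 values {1, 2, 3, 6, 7, 8}, so each is used; only position 4 can be 6, hence position 4 = 6.
The 2 variables position 5 and position 6 are confined to {3, 8}, which locks those values in; drop them from position 1, position 2, position 3.
So 7 goes to position 1.

position 1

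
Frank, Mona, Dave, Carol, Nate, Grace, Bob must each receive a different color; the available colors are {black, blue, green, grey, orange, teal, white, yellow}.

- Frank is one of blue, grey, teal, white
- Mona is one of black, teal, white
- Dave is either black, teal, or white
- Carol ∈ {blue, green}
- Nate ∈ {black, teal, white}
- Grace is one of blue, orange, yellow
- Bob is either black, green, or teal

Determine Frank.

The 3 variables Mona, Dave, Nate are confined to {black, teal, white}, which locks those values in; drop them from Frank, Bob.
Bob has just one choice, so Bob = green. Strike green from Carol.
Carol's domain is down to {blue}, so Carol = blue. Remove blue from Frank, Grace.
So Frank = grey.

grey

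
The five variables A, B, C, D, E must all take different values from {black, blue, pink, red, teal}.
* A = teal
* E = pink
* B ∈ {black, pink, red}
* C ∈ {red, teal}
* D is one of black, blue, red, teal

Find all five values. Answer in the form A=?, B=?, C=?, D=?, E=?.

A must be teal (only option left). Strike teal from C, D.
C has just one choice, so C = red. Eliminate red elsewhere: B, D.
That leaves E = pink. Strike pink from B.
B must be black (only option left). Eliminate black elsewhere: D.
That leaves D = blue.

A=teal, B=black, C=red, D=blue, E=pink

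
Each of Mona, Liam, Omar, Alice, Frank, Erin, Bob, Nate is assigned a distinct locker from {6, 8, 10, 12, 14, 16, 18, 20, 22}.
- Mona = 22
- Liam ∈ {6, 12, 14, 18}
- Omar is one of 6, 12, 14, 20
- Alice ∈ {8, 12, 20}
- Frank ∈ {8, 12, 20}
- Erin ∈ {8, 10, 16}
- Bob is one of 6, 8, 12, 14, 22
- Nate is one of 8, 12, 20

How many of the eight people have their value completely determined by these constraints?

2

Mona has just one choice, so Mona = 22. Eliminate 22 elsewhere: Bob.
Alice, Frank, Nate between them cover only {8, 12, 20} — a naked triple. Remove those values from Liam, Omar, Erin, Bob.
Omar and Bob share exactly the 2 values {6, 14}; by pigeonhole those values go to them, so strike 6, 14 from Liam.
Liam has just one choice, so Liam = 18.
Determined: Mona=22, Liam=18. The other people each still have more than one consistent value. That makes 2.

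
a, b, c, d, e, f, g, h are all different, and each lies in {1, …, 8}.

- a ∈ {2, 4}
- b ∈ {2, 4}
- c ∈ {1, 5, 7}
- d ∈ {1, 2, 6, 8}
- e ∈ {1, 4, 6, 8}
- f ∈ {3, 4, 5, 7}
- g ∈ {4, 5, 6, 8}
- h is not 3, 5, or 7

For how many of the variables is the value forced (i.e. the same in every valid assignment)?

3

The 8 variables draw from only 8 values {1, 2, 3, 4, 5, 6, 7, 8}, so each is used; only f can be 3, hence f = 3.
The 7 still-open variables together cover exactly {1, 2, 4, 5, 6, 7, 8} — 7 values for 7 variables — and 7 appears only in c's list, so c = 7.
The 6 still-open variables draw from only 6 values {1, 2, 4, 5, 6, 8}, so each is used; only g can be 5, hence g = 5.
The 2 variables a and b are confined to {2, 4}, which locks those values in; drop them from d, e, h.
Determined: c=7, f=3, g=5. The other variables each still have more than one consistent value. That makes 3.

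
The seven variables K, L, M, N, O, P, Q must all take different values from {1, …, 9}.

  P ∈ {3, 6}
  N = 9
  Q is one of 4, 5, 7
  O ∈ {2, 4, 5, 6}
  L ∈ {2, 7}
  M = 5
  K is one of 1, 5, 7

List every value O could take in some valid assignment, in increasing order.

2, 4, 6

M has just one choice, so M = 5. So K, O, Q can't be 5.
N has just one choice, so N = 9.
No further eliminations apply; O can still be any of 2, 4, 6.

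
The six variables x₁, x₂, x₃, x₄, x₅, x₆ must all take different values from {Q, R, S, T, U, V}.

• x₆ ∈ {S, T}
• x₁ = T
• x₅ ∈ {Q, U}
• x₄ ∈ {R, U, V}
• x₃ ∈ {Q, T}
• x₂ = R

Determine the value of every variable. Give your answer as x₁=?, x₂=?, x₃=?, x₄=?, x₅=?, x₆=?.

x₁=T, x₂=R, x₃=Q, x₄=V, x₅=U, x₆=S

x₁'s domain is down to {T}, so x₁ = T. Remove T from x₃, x₆.
x₂ has just one choice, so x₂ = R. Eliminate R elsewhere: x₄.
x₃ has just one choice, so x₃ = Q. So x₅ can't be Q.
x₅'s domain is down to {U}, so x₅ = U. Eliminate U elsewhere: x₄.
x₆ must be S (only option left).
x₄ has just one choice, so x₄ = V.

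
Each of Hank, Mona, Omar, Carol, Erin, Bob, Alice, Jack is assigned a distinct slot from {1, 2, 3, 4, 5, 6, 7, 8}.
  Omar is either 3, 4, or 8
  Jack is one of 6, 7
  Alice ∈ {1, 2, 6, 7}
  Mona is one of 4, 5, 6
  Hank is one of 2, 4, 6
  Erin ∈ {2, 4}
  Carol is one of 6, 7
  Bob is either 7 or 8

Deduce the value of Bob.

8

Among the 8 variables, 1 fits only Alice (and all 8 values in {1, 2, 3, 4, 5, 6, 7, 8} must be used), so Alice = 1.
The 7 still-open variables draw from only 7 values {2, 3, 4, 5, 6, 7, 8}, so each is used; only Omar can be 3, hence Omar = 3.
The 6 still-open variables together cover exactly {2, 4, 5, 6, 7, 8} — 6 values for 6 variables — and 5 appears only in Mona's list, so Mona = 5.
The 5 still-open variables together cover exactly {2, 4, 6, 7, 8} — 5 values for 5 variables — and 8 appears only in Bob's list, so Bob = 8.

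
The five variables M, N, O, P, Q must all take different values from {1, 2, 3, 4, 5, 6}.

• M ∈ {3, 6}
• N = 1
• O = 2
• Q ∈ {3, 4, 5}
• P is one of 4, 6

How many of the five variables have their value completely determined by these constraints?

2

N has just one choice, so N = 1.
O must be 2 (only option left).
Determined: N=1, O=2. The other variables each still have more than one consistent value. That makes 2.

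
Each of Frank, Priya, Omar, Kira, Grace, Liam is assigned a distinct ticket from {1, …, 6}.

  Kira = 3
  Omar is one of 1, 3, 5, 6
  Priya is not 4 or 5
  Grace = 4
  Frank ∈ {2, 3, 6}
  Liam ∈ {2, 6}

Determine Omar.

Kira's domain is down to {3}, so Kira = 3. Strike 3 from Frank, Priya, Omar.
Grace's domain is down to {4}, so Grace = 4.
The 4 still-open variables draw from only 4 values {1, 2, 5, 6}, so each is used; only Omar can be 5, hence Omar = 5.

5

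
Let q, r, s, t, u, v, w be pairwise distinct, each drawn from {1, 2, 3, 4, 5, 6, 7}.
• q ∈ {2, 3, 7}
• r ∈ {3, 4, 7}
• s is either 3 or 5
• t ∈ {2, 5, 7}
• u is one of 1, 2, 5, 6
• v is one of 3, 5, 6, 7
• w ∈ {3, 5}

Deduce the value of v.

6

The 7 variables draw from only 7 values {1, 2, 3, 4, 5, 6, 7}, so each is used; only u can be 1, hence u = 1.
Among the 6 still-open variables, 4 fits only r (and all 6 values in {2, 3, 4, 5, 6, 7} must be used), so r = 4.
The 5 still-open variables draw from only 5 values {2, 3, 5, 6, 7}, so each is used; only v can be 6, hence v = 6.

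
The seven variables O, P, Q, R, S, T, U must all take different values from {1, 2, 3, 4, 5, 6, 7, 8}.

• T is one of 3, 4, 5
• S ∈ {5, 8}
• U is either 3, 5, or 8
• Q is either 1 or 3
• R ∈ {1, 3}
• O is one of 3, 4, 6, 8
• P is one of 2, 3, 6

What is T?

The 7 variables draw from only 7 values {1, 2, 3, 4, 5, 6, 8}, so each is used; only P can be 2, hence P = 2.
Among the 6 still-open variables, 6 fits only O (and all 6 values in {1, 3, 4, 5, 6, 8} must be used), so O = 6.
Among the 5 still-open variables, 4 fits only T (and all 5 values in {1, 3, 4, 5, 8} must be used), so T = 4.

4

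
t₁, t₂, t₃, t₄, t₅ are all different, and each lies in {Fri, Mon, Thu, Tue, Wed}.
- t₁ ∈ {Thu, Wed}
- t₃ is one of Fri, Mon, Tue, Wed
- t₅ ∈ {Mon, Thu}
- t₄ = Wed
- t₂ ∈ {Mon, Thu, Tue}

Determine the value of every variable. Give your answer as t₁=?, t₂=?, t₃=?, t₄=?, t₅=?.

t₄ must be Wed (only option left). Eliminate Wed elsewhere: t₁, t₃.
t₁ has just one choice, so t₁ = Thu. Strike Thu from t₂, t₅.
t₅ has just one choice, so t₅ = Mon. Eliminate Mon elsewhere: t₂, t₃.
t₂ has just one choice, so t₂ = Tue. So t₃ can't be Tue.
t₃ has just one choice, so t₃ = Fri.

t₁=Thu, t₂=Tue, t₃=Fri, t₄=Wed, t₅=Mon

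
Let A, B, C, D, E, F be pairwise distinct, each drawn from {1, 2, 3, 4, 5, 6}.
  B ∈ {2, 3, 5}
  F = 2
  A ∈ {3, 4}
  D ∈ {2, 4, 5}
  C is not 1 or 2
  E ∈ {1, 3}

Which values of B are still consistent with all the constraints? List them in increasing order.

F's domain is down to {2}, so F = 2. Remove 2 from B, D.
Among the 5 still-open variables, 1 fits only E (and all 5 values in {1, 3, 4, 5, 6} must be used), so E = 1.
The 4 still-open variables draw from only 4 values {3, 4, 5, 6}, so each is used; only C can be 6, hence C = 6.
No further eliminations apply; B can still be any of 3, 5.

3, 5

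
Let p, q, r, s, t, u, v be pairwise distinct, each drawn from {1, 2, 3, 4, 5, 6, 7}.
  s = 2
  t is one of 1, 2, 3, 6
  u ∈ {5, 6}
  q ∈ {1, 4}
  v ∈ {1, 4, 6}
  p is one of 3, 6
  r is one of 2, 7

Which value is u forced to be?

s has just one choice, so s = 2. So r, t can't be 2.
r must be 7 (only option left).
Among the 5 still-open variables, 5 fits only u (and all 5 values in {1, 3, 4, 5, 6} must be used), so u = 5.

5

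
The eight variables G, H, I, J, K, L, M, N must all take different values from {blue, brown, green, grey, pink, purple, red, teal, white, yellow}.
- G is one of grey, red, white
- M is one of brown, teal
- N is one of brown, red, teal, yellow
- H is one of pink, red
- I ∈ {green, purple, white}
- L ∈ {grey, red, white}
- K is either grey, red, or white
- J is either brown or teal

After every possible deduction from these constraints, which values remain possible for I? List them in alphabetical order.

green, purple

J and M share exactly the 2 values {brown, teal}; by pigeonhole those values go to them, so strike brown, teal from N.
G, K, L between them cover only {grey, red, white} — a naked triple. Remove those values from H, I, N.
H has just one choice, so H = pink.
N must be yellow (only option left).
No further eliminations apply; I can still be any of green, purple.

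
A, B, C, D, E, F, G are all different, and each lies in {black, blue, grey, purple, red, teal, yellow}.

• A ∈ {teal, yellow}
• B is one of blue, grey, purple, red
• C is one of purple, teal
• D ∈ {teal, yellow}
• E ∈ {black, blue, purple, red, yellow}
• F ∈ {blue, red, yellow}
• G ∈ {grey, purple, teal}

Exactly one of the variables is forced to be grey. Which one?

G

Among the 7 variables, black fits only E (and all 7 values in {black, blue, grey, purple, red, teal, yellow} must be used), so E = black.
A and D between them cover only {teal, yellow} — a naked pair. Remove those values from C, F, G.
C's domain is down to {purple}, so C = purple. Remove purple from B, G.
So grey goes to G.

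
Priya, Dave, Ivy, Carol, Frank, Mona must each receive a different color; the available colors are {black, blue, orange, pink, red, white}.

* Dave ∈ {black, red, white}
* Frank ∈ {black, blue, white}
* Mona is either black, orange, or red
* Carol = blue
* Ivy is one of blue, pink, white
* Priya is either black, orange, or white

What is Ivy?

pink

Carol's domain is down to {blue}, so Carol = blue. Strike blue from Ivy, Frank.
The 5 still-open variables draw from only 5 values {black, orange, pink, red, white}, so each is used; only Ivy can be pink, hence Ivy = pink.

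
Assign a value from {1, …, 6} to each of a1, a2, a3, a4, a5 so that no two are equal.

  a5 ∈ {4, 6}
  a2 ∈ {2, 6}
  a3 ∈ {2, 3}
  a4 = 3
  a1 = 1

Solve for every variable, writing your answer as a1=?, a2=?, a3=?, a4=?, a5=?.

a1=1, a2=6, a3=2, a4=3, a5=4

a1 must be 1 (only option left).
a4 must be 3 (only option left). Eliminate 3 elsewhere: a3.
That leaves a3 = 2. Strike 2 from a2.
a2 must be 6 (only option left). So a5 can't be 6.
That leaves a5 = 4.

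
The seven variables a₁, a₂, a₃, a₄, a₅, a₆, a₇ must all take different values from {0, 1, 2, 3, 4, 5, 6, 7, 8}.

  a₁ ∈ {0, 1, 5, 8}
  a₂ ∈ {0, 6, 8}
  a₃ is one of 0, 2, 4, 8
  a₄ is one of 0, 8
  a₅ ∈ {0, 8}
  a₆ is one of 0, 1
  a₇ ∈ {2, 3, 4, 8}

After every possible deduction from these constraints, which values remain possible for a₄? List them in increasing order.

a₄ and a₅ share exactly the 2 values {0, 8}; by pigeonhole those values go to them, so strike 0, 8 from a₁, a₂, a₃, a₆, a₇.
a₂ must be 6 (only option left).
a₆ has just one choice, so a₆ = 1. Remove 1 from a₁.
a₁ must be 5 (only option left).
No further eliminations apply; a₄ can still be any of 0, 8.

0, 8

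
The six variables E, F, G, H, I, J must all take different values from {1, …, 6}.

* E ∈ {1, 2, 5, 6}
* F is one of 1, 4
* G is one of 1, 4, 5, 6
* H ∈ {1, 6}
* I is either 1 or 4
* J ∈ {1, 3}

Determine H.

The 6 variables together cover exactly {1, 2, 3, 4, 5, 6} — 6 values for 6 variables — and 2 appears only in E's list, so E = 2.
The 5 still-open variables together cover exactly {1, 3, 4, 5, 6} — 5 values for 5 variables — and 3 appears only in J's list, so J = 3.
Among the 4 still-open variables, 5 fits only G (and all 4 values in {1, 4, 5, 6} must be used), so G = 5.
The 3 still-open variables draw from only 3 values {1, 4, 6}, so each is used; only H can be 6, hence H = 6.

6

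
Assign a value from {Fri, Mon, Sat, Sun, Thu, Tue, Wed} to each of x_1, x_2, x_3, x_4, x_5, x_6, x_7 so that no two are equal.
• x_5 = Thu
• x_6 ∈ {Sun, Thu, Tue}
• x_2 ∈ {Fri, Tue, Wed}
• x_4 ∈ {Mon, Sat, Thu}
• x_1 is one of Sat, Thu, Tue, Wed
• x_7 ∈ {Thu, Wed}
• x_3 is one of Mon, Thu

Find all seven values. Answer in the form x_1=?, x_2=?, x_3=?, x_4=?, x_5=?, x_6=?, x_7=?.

x_5 has just one choice, so x_5 = Thu. So x_1, x_3, x_4, x_6, x_7 can't be Thu.
x_7 must be Wed (only option left). Remove Wed from x_1, x_2.
x_3 must be Mon (only option left). So x_4 can't be Mon.
x_4 must be Sat (only option left). So x_1 can't be Sat.
That leaves x_1 = Tue. Remove Tue from x_2, x_6.
x_2 must be Fri (only option left).
x_6's domain is down to {Sun}, so x_6 = Sun.

x_1=Tue, x_2=Fri, x_3=Mon, x_4=Sat, x_5=Thu, x_6=Sun, x_7=Wed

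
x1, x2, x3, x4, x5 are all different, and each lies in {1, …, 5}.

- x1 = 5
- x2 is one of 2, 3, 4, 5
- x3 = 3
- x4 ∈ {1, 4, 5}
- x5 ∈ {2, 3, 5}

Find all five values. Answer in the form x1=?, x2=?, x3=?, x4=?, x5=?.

x1 must be 5 (only option left). So x2, x4, x5 can't be 5.
That leaves x3 = 3. So x2, x5 can't be 3.
x5's domain is down to {2}, so x5 = 2. Strike 2 from x2.
That leaves x2 = 4. Eliminate 4 elsewhere: x4.
x4 has just one choice, so x4 = 1.

x1=5, x2=4, x3=3, x4=1, x5=2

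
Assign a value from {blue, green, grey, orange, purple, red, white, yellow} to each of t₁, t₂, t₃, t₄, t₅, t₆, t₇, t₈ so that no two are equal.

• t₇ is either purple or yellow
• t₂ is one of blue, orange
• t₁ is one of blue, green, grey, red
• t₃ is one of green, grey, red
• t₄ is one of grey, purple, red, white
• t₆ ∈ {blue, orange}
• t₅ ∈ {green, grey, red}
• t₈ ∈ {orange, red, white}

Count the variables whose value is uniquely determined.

Among the 8 variables, yellow fits only t₇ (and all 8 values in {blue, green, grey, orange, purple, red, white, yellow} must be used), so t₇ = yellow.
The 7 still-open variables together cover exactly {blue, green, grey, orange, purple, red, white} — 7 values for 7 variables — and purple appears only in t₄'s list, so t₄ = purple.
The 6 still-open variables together cover exactly {blue, green, grey, orange, red, white} — 6 values for 6 variables — and white appears only in t₈'s list, so t₈ = white.
The 2 variables t₂ and t₆ are confined to {blue, orange}, which locks those values in; drop them from t₁.
Determined: t₄=purple, t₇=yellow, t₈=white. The other variables each still have more than one consistent value. That makes 3.

3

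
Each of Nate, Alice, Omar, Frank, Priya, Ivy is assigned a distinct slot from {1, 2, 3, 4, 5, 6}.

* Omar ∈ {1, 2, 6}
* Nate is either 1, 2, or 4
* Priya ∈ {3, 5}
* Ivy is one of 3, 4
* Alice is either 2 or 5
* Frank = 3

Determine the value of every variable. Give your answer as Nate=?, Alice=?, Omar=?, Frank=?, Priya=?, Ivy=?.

Frank's domain is down to {3}, so Frank = 3. Eliminate 3 elsewhere: Priya, Ivy.
Priya's domain is down to {5}, so Priya = 5. Eliminate 5 elsewhere: Alice.
Ivy must be 4 (only option left). Remove 4 from Nate.
That leaves Alice = 2. Strike 2 from Nate, Omar.
Nate's domain is down to {1}, so Nate = 1. So Omar can't be 1.
Omar's domain is down to {6}, so Omar = 6.

Nate=1, Alice=2, Omar=6, Frank=3, Priya=5, Ivy=4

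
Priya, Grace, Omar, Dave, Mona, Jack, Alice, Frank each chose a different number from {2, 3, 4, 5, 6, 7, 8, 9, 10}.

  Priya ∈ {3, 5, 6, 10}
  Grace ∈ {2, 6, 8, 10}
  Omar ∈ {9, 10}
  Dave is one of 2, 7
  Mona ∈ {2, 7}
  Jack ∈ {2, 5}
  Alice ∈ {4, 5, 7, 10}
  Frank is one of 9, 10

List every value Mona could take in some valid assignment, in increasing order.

The 2 variables Omar and Frank are confined to {9, 10}, which locks those values in; drop them from Priya, Grace, Alice.
The 2 variables Dave and Mona are confined to {2, 7}, which locks those values in; drop them from Grace, Jack, Alice.
That leaves Jack = 5. Strike 5 from Priya, Alice.
Alice has just one choice, so Alice = 4.
No further eliminations apply; Mona can still be any of 2, 7.

2, 7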